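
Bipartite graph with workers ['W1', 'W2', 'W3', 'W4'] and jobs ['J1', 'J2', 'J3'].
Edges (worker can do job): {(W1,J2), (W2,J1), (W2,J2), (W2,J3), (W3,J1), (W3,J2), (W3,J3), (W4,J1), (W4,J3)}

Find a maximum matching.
Matching: {(W2,J3), (W3,J2), (W4,J1)}

Maximum matching (size 3):
  W2 → J3
  W3 → J2
  W4 → J1

Each worker is assigned to at most one job, and each job to at most one worker.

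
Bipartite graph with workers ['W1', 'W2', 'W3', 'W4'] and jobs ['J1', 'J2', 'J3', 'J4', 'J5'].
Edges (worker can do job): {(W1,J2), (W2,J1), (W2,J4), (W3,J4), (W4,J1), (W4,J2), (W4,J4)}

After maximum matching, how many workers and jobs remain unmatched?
Unmatched: 1 workers, 2 jobs

Maximum matching size: 3
Workers: 4 total, 3 matched, 1 unmatched
Jobs: 5 total, 3 matched, 2 unmatched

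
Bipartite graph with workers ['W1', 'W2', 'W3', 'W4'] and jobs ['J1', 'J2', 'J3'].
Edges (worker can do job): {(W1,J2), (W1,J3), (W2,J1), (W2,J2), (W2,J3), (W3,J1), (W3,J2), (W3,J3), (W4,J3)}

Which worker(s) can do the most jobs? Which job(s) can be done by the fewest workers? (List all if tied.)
Most versatile: W2, W3 (3 jobs); Least covered: J1 (2 workers)

Worker degrees (jobs they can do): W1:2, W2:3, W3:3, W4:1
Job degrees (workers who can do it): J1:2, J2:3, J3:4

Maximum worker degree is 3, achieved by: W2, W3
Minimum job degree is 2, achieved by: J1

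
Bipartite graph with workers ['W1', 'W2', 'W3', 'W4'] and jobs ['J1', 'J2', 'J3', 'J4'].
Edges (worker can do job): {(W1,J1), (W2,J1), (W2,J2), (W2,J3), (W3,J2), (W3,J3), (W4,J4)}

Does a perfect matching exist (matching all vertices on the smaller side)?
Yes, perfect matching exists (size 4)

Perfect matching: {(W1,J1), (W2,J2), (W3,J3), (W4,J4)}
All 4 vertices on the smaller side are matched.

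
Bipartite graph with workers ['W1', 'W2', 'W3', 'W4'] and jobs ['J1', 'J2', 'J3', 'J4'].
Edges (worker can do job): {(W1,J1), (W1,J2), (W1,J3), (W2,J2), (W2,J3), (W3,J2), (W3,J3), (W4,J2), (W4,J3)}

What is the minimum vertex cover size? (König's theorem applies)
Minimum vertex cover size = 3

By König's theorem: in bipartite graphs,
min vertex cover = max matching = 3

Maximum matching has size 3, so minimum vertex cover also has size 3.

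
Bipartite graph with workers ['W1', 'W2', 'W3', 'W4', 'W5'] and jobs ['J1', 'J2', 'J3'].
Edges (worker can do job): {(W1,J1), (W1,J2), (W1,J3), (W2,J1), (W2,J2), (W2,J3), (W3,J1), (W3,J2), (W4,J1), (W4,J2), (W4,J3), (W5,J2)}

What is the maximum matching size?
Maximum matching size = 3

Maximum matching: {(W1,J1), (W3,J2), (W4,J3)}
Size: 3

This assigns 3 workers to 3 distinct jobs.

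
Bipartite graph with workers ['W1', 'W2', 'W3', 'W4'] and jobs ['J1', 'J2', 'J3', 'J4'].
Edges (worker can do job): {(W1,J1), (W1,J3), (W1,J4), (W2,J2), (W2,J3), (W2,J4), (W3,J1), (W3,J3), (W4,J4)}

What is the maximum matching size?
Maximum matching size = 4

Maximum matching: {(W1,J1), (W2,J2), (W3,J3), (W4,J4)}
Size: 4

This assigns 4 workers to 4 distinct jobs.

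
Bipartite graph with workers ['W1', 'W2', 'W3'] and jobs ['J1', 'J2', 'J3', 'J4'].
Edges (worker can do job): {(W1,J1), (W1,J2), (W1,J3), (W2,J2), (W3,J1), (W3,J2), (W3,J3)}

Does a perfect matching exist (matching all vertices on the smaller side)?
Yes, perfect matching exists (size 3)

Perfect matching: {(W1,J3), (W2,J2), (W3,J1)}
All 3 vertices on the smaller side are matched.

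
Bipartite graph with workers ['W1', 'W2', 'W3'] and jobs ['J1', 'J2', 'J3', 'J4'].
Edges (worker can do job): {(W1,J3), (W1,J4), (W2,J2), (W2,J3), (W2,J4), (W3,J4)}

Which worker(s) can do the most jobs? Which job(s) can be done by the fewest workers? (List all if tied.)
Most versatile: W2 (3 jobs); Least covered: J1 (0 workers)

Worker degrees (jobs they can do): W1:2, W2:3, W3:1
Job degrees (workers who can do it): J1:0, J2:1, J3:2, J4:3

Maximum worker degree is 3, achieved by: W2
Minimum job degree is 0, achieved by: J1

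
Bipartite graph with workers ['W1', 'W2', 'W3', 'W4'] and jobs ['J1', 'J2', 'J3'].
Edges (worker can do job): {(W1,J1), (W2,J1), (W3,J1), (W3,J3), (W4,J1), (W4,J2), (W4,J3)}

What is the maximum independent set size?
Maximum independent set = 4

By König's theorem:
- Min vertex cover = Max matching = 3
- Max independent set = Total vertices - Min vertex cover
- Max independent set = 7 - 3 = 4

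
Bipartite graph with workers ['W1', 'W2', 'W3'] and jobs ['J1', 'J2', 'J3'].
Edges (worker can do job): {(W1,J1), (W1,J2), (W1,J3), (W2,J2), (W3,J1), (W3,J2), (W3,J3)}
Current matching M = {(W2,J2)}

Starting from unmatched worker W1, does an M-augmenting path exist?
Yes: W1 → J1

An M-augmenting path alternates non-matching / matching edges, starting and ending at unmatched vertices.
Path: W1 → J1
(J1 is unmatched in M, so the path is augmenting.)
Flipping edges along this path would increase |M| from 1 to 2.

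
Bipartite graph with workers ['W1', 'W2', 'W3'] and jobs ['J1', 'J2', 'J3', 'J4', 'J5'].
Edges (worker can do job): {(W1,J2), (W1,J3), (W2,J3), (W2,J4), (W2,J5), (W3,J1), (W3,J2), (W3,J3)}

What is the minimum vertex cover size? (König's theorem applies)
Minimum vertex cover size = 3

By König's theorem: in bipartite graphs,
min vertex cover = max matching = 3

Maximum matching has size 3, so minimum vertex cover also has size 3.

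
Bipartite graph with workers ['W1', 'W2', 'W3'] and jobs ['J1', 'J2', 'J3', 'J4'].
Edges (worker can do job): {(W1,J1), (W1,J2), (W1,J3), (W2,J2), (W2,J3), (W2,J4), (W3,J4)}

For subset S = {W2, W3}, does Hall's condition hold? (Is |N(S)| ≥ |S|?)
Yes: |N(S)| = 3, |S| = 2

Subset S = {W2, W3}
Neighbors N(S) = {J2, J3, J4}

|N(S)| = 3, |S| = 2
Hall's condition: |N(S)| ≥ |S| is satisfied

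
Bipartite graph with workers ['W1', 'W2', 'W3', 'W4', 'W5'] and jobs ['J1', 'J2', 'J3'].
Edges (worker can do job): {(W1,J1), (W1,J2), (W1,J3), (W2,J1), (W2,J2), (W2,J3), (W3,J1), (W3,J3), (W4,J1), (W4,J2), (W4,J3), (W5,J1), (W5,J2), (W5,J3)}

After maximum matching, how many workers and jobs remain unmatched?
Unmatched: 2 workers, 0 jobs

Maximum matching size: 3
Workers: 5 total, 3 matched, 2 unmatched
Jobs: 3 total, 3 matched, 0 unmatched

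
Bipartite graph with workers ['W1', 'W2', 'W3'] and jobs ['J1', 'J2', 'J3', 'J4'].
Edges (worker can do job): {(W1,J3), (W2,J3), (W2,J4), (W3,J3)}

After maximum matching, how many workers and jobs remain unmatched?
Unmatched: 1 workers, 2 jobs

Maximum matching size: 2
Workers: 3 total, 2 matched, 1 unmatched
Jobs: 4 total, 2 matched, 2 unmatched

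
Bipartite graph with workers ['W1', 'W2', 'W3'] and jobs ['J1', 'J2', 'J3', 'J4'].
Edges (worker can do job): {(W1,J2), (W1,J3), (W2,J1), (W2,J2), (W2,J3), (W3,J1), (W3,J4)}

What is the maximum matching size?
Maximum matching size = 3

Maximum matching: {(W1,J2), (W2,J3), (W3,J4)}
Size: 3

This assigns 3 workers to 3 distinct jobs.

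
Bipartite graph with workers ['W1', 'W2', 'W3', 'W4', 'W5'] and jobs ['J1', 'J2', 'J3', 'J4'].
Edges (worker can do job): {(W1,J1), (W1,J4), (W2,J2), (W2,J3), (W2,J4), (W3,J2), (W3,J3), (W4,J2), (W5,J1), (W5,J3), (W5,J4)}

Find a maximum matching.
Matching: {(W1,J1), (W2,J3), (W3,J2), (W5,J4)}

Maximum matching (size 4):
  W1 → J1
  W2 → J3
  W3 → J2
  W5 → J4

Each worker is assigned to at most one job, and each job to at most one worker.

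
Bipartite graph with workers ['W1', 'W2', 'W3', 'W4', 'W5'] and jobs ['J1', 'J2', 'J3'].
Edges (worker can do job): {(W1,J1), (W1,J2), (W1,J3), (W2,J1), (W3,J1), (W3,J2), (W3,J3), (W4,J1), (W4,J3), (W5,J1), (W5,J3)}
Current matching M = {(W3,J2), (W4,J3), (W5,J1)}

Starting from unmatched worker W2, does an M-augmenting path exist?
No augmenting path from W2

Alternating search from W2 reaches jobs: {J1, J3}.
Every reachable job is already matched in M, and following those matched edges back to workers exposes no further unvisited jobs.
No M-augmenting path from W2 exists.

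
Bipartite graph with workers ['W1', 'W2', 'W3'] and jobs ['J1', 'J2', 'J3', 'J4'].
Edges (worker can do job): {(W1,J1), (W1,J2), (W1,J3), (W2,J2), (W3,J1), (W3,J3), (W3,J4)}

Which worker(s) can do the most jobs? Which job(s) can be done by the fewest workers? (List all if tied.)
Most versatile: W1, W3 (3 jobs); Least covered: J4 (1 workers)

Worker degrees (jobs they can do): W1:3, W2:1, W3:3
Job degrees (workers who can do it): J1:2, J2:2, J3:2, J4:1

Maximum worker degree is 3, achieved by: W1, W3
Minimum job degree is 1, achieved by: J4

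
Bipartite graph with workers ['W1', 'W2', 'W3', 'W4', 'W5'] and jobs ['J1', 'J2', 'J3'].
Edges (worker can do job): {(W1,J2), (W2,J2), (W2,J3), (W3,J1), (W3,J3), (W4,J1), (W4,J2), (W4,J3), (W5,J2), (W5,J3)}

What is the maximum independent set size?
Maximum independent set = 5

By König's theorem:
- Min vertex cover = Max matching = 3
- Max independent set = Total vertices - Min vertex cover
- Max independent set = 8 - 3 = 5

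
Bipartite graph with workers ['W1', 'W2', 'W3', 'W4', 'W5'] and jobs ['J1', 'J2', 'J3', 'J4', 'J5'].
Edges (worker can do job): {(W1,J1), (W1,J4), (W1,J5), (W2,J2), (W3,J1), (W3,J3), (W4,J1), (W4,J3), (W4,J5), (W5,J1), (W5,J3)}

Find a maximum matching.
Matching: {(W1,J4), (W2,J2), (W3,J3), (W4,J5), (W5,J1)}

Maximum matching (size 5):
  W1 → J4
  W2 → J2
  W3 → J3
  W4 → J5
  W5 → J1

Each worker is assigned to at most one job, and each job to at most one worker.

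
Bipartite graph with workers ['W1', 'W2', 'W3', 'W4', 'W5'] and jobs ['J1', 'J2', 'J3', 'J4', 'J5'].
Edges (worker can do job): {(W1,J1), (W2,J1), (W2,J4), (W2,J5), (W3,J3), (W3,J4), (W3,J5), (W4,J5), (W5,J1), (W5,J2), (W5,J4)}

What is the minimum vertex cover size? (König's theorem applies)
Minimum vertex cover size = 5

By König's theorem: in bipartite graphs,
min vertex cover = max matching = 5

Maximum matching has size 5, so minimum vertex cover also has size 5.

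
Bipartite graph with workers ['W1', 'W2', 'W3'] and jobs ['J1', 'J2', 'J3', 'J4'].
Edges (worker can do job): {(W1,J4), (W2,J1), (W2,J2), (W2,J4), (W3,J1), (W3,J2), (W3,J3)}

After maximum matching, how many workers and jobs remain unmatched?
Unmatched: 0 workers, 1 jobs

Maximum matching size: 3
Workers: 3 total, 3 matched, 0 unmatched
Jobs: 4 total, 3 matched, 1 unmatched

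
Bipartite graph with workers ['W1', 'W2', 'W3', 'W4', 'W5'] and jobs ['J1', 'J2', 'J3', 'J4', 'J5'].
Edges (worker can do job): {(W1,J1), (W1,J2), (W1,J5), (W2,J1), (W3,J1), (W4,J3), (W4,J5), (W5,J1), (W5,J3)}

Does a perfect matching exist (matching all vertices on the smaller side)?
No, maximum matching has size 4 < 5

Maximum matching has size 4, need 5 for perfect matching.
Unmatched workers: ['W2']
Unmatched jobs: ['J4']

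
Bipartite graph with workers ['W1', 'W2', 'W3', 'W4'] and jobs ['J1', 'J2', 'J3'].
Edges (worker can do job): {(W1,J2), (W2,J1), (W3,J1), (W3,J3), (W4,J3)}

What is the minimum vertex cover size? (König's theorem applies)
Minimum vertex cover size = 3

By König's theorem: in bipartite graphs,
min vertex cover = max matching = 3

Maximum matching has size 3, so minimum vertex cover also has size 3.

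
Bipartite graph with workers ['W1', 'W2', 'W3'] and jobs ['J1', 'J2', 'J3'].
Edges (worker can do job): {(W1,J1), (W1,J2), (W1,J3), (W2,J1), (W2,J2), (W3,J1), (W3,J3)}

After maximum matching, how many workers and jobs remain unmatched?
Unmatched: 0 workers, 0 jobs

Maximum matching size: 3
Workers: 3 total, 3 matched, 0 unmatched
Jobs: 3 total, 3 matched, 0 unmatched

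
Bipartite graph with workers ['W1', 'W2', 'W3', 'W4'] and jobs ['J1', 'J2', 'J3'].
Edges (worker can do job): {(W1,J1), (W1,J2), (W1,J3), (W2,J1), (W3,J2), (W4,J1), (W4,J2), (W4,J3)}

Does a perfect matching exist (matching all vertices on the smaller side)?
Yes, perfect matching exists (size 3)

Perfect matching: {(W1,J3), (W3,J2), (W4,J1)}
All 3 vertices on the smaller side are matched.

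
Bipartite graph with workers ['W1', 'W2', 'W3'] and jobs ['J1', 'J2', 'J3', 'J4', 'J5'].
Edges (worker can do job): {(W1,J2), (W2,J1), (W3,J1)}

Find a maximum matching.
Matching: {(W1,J2), (W3,J1)}

Maximum matching (size 2):
  W1 → J2
  W3 → J1

Each worker is assigned to at most one job, and each job to at most one worker.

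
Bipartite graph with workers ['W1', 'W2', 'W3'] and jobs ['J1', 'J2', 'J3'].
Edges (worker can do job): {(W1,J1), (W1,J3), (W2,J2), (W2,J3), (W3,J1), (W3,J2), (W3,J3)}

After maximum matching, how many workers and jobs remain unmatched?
Unmatched: 0 workers, 0 jobs

Maximum matching size: 3
Workers: 3 total, 3 matched, 0 unmatched
Jobs: 3 total, 3 matched, 0 unmatched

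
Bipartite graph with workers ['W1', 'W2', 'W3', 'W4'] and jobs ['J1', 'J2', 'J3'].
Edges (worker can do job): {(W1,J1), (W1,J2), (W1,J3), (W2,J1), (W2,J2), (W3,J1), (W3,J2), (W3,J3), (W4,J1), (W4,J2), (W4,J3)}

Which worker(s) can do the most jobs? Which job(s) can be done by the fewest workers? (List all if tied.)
Most versatile: W1, W3, W4 (3 jobs); Least covered: J3 (3 workers)

Worker degrees (jobs they can do): W1:3, W2:2, W3:3, W4:3
Job degrees (workers who can do it): J1:4, J2:4, J3:3

Maximum worker degree is 3, achieved by: W1, W3, W4
Minimum job degree is 3, achieved by: J3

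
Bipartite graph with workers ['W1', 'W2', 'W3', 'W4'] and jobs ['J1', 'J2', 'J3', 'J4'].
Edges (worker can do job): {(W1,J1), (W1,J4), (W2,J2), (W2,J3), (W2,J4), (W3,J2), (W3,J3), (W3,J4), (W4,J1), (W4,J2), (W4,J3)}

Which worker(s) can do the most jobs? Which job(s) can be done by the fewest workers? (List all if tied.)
Most versatile: W2, W3, W4 (3 jobs); Least covered: J1 (2 workers)

Worker degrees (jobs they can do): W1:2, W2:3, W3:3, W4:3
Job degrees (workers who can do it): J1:2, J2:3, J3:3, J4:3

Maximum worker degree is 3, achieved by: W2, W3, W4
Minimum job degree is 2, achieved by: J1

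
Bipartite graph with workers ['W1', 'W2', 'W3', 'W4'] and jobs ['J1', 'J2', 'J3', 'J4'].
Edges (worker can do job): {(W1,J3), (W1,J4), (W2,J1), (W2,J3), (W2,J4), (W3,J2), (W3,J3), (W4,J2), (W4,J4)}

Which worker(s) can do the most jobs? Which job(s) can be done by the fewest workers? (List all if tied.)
Most versatile: W2 (3 jobs); Least covered: J1 (1 workers)

Worker degrees (jobs they can do): W1:2, W2:3, W3:2, W4:2
Job degrees (workers who can do it): J1:1, J2:2, J3:3, J4:3

Maximum worker degree is 3, achieved by: W2
Minimum job degree is 1, achieved by: J1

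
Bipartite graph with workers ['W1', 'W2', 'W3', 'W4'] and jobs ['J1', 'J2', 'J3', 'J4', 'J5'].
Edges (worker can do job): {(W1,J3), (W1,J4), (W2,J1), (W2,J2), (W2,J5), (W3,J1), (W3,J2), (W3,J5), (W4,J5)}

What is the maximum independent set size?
Maximum independent set = 5

By König's theorem:
- Min vertex cover = Max matching = 4
- Max independent set = Total vertices - Min vertex cover
- Max independent set = 9 - 4 = 5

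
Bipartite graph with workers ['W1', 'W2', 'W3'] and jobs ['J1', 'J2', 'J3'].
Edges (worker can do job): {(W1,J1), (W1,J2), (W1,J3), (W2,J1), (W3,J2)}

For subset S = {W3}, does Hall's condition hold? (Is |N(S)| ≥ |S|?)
Yes: |N(S)| = 1, |S| = 1

Subset S = {W3}
Neighbors N(S) = {J2}

|N(S)| = 1, |S| = 1
Hall's condition: |N(S)| ≥ |S| is satisfied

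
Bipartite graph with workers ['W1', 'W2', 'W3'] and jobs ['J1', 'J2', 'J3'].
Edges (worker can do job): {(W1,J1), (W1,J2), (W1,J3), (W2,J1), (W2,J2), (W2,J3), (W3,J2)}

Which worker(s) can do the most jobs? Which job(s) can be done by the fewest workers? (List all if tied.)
Most versatile: W1, W2 (3 jobs); Least covered: J1, J3 (2 workers)

Worker degrees (jobs they can do): W1:3, W2:3, W3:1
Job degrees (workers who can do it): J1:2, J2:3, J3:2

Maximum worker degree is 3, achieved by: W1, W2
Minimum job degree is 2, achieved by: J1, J3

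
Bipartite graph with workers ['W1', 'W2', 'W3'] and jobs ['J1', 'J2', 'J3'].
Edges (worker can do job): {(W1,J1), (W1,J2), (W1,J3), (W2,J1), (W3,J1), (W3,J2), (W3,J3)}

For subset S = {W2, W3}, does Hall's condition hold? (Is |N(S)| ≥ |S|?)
Yes: |N(S)| = 3, |S| = 2

Subset S = {W2, W3}
Neighbors N(S) = {J1, J2, J3}

|N(S)| = 3, |S| = 2
Hall's condition: |N(S)| ≥ |S| is satisfied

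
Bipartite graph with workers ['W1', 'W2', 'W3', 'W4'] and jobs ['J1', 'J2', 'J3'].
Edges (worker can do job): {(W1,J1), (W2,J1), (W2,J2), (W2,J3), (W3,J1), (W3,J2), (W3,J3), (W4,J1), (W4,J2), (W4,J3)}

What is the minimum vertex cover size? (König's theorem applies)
Minimum vertex cover size = 3

By König's theorem: in bipartite graphs,
min vertex cover = max matching = 3

Maximum matching has size 3, so minimum vertex cover also has size 3.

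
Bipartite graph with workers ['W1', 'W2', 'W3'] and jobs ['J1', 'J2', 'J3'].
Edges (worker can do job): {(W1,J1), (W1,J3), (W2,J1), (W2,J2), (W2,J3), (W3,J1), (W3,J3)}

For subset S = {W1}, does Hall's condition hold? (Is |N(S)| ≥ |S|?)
Yes: |N(S)| = 2, |S| = 1

Subset S = {W1}
Neighbors N(S) = {J1, J3}

|N(S)| = 2, |S| = 1
Hall's condition: |N(S)| ≥ |S| is satisfied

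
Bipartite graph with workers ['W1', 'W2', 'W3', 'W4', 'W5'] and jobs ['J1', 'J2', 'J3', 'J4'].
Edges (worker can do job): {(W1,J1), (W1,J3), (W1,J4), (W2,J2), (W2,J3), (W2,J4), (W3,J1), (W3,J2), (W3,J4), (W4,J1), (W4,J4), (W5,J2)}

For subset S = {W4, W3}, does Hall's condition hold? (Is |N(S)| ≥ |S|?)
Yes: |N(S)| = 3, |S| = 2

Subset S = {W4, W3}
Neighbors N(S) = {J1, J2, J4}

|N(S)| = 3, |S| = 2
Hall's condition: |N(S)| ≥ |S| is satisfied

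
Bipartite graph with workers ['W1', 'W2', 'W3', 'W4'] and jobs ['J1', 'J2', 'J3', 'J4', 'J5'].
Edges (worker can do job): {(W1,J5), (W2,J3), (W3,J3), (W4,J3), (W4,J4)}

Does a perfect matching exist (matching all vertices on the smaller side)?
No, maximum matching has size 3 < 4

Maximum matching has size 3, need 4 for perfect matching.
Unmatched workers: ['W2']
Unmatched jobs: ['J2', 'J1']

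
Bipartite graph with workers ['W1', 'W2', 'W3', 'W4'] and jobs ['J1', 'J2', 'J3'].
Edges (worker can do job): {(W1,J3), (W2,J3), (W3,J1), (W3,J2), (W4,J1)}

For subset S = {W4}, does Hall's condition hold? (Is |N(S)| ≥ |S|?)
Yes: |N(S)| = 1, |S| = 1

Subset S = {W4}
Neighbors N(S) = {J1}

|N(S)| = 1, |S| = 1
Hall's condition: |N(S)| ≥ |S| is satisfied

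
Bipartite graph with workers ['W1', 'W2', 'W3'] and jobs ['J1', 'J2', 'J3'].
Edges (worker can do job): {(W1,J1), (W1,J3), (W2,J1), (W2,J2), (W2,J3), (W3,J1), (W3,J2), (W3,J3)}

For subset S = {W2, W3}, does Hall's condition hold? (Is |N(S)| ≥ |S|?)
Yes: |N(S)| = 3, |S| = 2

Subset S = {W2, W3}
Neighbors N(S) = {J1, J2, J3}

|N(S)| = 3, |S| = 2
Hall's condition: |N(S)| ≥ |S| is satisfied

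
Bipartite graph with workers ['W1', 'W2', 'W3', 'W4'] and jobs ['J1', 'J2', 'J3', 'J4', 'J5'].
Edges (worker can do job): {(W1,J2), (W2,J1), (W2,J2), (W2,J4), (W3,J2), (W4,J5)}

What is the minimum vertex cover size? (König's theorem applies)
Minimum vertex cover size = 3

By König's theorem: in bipartite graphs,
min vertex cover = max matching = 3

Maximum matching has size 3, so minimum vertex cover also has size 3.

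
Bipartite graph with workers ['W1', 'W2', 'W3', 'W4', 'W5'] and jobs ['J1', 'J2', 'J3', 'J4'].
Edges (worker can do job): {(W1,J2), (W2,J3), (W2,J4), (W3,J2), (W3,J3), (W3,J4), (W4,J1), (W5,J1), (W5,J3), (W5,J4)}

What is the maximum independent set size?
Maximum independent set = 5

By König's theorem:
- Min vertex cover = Max matching = 4
- Max independent set = Total vertices - Min vertex cover
- Max independent set = 9 - 4 = 5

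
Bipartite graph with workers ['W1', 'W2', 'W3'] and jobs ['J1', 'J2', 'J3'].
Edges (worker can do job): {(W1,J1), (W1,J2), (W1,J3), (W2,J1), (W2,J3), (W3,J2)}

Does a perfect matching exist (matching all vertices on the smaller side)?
Yes, perfect matching exists (size 3)

Perfect matching: {(W1,J1), (W2,J3), (W3,J2)}
All 3 vertices on the smaller side are matched.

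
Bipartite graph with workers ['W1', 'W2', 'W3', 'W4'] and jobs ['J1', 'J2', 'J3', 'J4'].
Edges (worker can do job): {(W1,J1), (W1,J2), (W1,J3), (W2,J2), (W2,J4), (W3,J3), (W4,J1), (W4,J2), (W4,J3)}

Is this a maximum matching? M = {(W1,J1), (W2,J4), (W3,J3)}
No, size 3 is not maximum

Proposed matching has size 3.
Maximum matching size for this graph: 4.

This is NOT maximum - can be improved to size 4.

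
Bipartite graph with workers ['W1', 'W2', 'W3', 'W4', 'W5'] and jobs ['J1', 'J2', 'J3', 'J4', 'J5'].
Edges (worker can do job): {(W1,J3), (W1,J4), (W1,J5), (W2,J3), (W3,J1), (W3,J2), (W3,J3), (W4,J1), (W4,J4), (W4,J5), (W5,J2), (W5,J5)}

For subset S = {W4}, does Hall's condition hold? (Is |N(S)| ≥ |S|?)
Yes: |N(S)| = 3, |S| = 1

Subset S = {W4}
Neighbors N(S) = {J1, J4, J5}

|N(S)| = 3, |S| = 1
Hall's condition: |N(S)| ≥ |S| is satisfied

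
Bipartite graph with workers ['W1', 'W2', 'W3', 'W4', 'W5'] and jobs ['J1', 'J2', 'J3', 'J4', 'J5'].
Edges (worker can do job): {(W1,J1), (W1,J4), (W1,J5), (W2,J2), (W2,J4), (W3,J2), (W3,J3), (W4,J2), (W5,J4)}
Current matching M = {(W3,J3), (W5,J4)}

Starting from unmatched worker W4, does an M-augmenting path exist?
Yes: W4 → J2

An M-augmenting path alternates non-matching / matching edges, starting and ending at unmatched vertices.
Path: W4 → J2
(J2 is unmatched in M, so the path is augmenting.)
Flipping edges along this path would increase |M| from 2 to 3.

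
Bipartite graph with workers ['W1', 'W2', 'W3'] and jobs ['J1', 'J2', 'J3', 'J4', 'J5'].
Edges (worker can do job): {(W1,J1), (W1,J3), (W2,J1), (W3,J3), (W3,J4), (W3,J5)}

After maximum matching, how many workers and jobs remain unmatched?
Unmatched: 0 workers, 2 jobs

Maximum matching size: 3
Workers: 3 total, 3 matched, 0 unmatched
Jobs: 5 total, 3 matched, 2 unmatched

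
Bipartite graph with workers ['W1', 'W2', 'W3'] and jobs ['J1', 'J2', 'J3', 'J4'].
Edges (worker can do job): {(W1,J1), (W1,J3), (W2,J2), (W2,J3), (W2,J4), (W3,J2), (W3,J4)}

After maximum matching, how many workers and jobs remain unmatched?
Unmatched: 0 workers, 1 jobs

Maximum matching size: 3
Workers: 3 total, 3 matched, 0 unmatched
Jobs: 4 total, 3 matched, 1 unmatched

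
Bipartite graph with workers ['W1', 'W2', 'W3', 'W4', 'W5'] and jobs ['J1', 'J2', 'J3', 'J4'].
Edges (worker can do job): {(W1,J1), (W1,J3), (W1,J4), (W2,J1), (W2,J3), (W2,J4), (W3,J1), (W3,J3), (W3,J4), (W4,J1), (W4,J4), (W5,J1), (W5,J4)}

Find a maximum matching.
Matching: {(W1,J3), (W3,J4), (W5,J1)}

Maximum matching (size 3):
  W1 → J3
  W3 → J4
  W5 → J1

Each worker is assigned to at most one job, and each job to at most one worker.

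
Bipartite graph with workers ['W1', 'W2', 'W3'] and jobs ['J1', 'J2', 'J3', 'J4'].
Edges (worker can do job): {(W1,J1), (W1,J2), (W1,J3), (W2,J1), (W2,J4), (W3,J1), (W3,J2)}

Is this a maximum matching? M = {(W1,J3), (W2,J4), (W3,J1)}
Yes, size 3 is maximum

Proposed matching has size 3.
Maximum matching size for this graph: 3.

This is a maximum matching.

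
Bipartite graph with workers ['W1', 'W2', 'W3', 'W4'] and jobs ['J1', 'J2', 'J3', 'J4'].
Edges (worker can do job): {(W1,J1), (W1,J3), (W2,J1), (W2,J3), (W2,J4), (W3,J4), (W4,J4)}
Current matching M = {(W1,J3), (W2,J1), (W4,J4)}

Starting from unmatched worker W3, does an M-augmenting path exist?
No augmenting path from W3

Alternating search from W3 reaches jobs: {J4}.
Every reachable job is already matched in M, and following those matched edges back to workers exposes no further unvisited jobs.
No M-augmenting path from W3 exists.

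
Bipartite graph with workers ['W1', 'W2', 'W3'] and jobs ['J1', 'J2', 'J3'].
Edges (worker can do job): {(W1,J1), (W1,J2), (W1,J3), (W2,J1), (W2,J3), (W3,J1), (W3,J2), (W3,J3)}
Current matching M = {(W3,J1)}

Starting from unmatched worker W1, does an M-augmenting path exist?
Yes: W1 → J3

An M-augmenting path alternates non-matching / matching edges, starting and ending at unmatched vertices.
Path: W1 → J3
(J3 is unmatched in M, so the path is augmenting.)
Flipping edges along this path would increase |M| from 1 to 2.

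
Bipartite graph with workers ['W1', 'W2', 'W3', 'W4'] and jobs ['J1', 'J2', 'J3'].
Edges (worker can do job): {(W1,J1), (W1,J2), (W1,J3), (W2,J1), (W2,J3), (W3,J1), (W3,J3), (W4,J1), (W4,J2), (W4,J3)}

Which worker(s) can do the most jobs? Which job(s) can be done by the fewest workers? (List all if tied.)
Most versatile: W1, W4 (3 jobs); Least covered: J2 (2 workers)

Worker degrees (jobs they can do): W1:3, W2:2, W3:2, W4:3
Job degrees (workers who can do it): J1:4, J2:2, J3:4

Maximum worker degree is 3, achieved by: W1, W4
Minimum job degree is 2, achieved by: J2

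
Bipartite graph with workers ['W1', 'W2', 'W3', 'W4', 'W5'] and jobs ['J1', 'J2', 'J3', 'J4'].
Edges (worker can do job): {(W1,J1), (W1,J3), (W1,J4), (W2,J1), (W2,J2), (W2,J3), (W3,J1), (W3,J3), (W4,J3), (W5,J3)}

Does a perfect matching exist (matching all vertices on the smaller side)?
Yes, perfect matching exists (size 4)

Perfect matching: {(W1,J4), (W2,J2), (W3,J1), (W5,J3)}
All 4 vertices on the smaller side are matched.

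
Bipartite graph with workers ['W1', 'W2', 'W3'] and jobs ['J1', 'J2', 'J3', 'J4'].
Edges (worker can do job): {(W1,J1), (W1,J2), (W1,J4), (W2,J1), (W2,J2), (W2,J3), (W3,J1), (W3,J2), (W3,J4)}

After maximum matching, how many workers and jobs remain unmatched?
Unmatched: 0 workers, 1 jobs

Maximum matching size: 3
Workers: 3 total, 3 matched, 0 unmatched
Jobs: 4 total, 3 matched, 1 unmatched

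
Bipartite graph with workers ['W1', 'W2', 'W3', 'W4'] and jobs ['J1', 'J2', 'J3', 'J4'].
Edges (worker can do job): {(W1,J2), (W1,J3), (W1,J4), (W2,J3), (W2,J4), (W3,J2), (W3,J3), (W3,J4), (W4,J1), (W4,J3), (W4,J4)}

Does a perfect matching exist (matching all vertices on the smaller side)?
Yes, perfect matching exists (size 4)

Perfect matching: {(W1,J4), (W2,J3), (W3,J2), (W4,J1)}
All 4 vertices on the smaller side are matched.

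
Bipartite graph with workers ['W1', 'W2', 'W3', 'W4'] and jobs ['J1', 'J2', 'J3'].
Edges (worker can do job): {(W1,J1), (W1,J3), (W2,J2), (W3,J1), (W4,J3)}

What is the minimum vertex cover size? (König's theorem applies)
Minimum vertex cover size = 3

By König's theorem: in bipartite graphs,
min vertex cover = max matching = 3

Maximum matching has size 3, so minimum vertex cover also has size 3.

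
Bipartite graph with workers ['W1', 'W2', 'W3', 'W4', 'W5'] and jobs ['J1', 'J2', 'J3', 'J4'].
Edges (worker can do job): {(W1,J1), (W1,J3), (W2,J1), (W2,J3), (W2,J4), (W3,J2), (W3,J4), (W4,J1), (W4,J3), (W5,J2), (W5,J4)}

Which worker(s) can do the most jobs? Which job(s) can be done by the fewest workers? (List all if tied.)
Most versatile: W2 (3 jobs); Least covered: J2 (2 workers)

Worker degrees (jobs they can do): W1:2, W2:3, W3:2, W4:2, W5:2
Job degrees (workers who can do it): J1:3, J2:2, J3:3, J4:3

Maximum worker degree is 3, achieved by: W2
Minimum job degree is 2, achieved by: J2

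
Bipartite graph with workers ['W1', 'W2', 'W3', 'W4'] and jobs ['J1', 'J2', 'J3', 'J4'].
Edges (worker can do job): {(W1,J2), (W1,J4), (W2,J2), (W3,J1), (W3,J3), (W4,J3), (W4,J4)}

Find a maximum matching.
Matching: {(W1,J4), (W2,J2), (W3,J1), (W4,J3)}

Maximum matching (size 4):
  W1 → J4
  W2 → J2
  W3 → J1
  W4 → J3

Each worker is assigned to at most one job, and each job to at most one worker.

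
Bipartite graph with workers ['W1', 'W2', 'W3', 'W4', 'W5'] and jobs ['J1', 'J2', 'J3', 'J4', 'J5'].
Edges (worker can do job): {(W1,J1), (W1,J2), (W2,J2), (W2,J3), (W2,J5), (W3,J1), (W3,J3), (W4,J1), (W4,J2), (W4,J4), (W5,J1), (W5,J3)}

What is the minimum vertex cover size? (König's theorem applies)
Minimum vertex cover size = 5

By König's theorem: in bipartite graphs,
min vertex cover = max matching = 5

Maximum matching has size 5, so minimum vertex cover also has size 5.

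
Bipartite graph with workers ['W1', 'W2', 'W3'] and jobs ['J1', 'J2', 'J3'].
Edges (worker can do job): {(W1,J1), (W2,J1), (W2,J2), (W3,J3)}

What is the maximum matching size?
Maximum matching size = 3

Maximum matching: {(W1,J1), (W2,J2), (W3,J3)}
Size: 3

This assigns 3 workers to 3 distinct jobs.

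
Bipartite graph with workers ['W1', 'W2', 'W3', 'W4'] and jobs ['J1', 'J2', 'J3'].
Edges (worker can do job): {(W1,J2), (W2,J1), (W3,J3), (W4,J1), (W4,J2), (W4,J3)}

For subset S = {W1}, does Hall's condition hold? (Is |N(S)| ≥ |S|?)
Yes: |N(S)| = 1, |S| = 1

Subset S = {W1}
Neighbors N(S) = {J2}

|N(S)| = 1, |S| = 1
Hall's condition: |N(S)| ≥ |S| is satisfied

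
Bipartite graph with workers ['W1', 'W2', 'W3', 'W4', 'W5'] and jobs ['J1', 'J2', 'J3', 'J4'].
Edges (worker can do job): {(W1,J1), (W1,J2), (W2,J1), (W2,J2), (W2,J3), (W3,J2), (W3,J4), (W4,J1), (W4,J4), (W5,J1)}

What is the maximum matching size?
Maximum matching size = 4

Maximum matching: {(W1,J2), (W2,J3), (W3,J4), (W5,J1)}
Size: 4

This assigns 4 workers to 4 distinct jobs.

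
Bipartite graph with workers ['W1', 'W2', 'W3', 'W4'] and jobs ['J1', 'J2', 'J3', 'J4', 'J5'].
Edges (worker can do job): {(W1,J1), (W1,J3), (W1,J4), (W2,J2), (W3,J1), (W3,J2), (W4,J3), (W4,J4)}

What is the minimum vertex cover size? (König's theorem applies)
Minimum vertex cover size = 4

By König's theorem: in bipartite graphs,
min vertex cover = max matching = 4

Maximum matching has size 4, so minimum vertex cover also has size 4.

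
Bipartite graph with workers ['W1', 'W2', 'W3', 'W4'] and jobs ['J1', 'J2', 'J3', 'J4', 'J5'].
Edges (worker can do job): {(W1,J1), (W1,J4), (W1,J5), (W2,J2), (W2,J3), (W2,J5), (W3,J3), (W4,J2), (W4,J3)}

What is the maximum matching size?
Maximum matching size = 4

Maximum matching: {(W1,J1), (W2,J5), (W3,J3), (W4,J2)}
Size: 4

This assigns 4 workers to 4 distinct jobs.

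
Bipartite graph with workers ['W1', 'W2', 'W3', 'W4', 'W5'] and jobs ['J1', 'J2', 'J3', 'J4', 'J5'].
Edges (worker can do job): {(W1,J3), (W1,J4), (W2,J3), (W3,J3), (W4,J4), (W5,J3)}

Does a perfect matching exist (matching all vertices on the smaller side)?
No, maximum matching has size 2 < 5

Maximum matching has size 2, need 5 for perfect matching.
Unmatched workers: ['W5', 'W1', 'W2']
Unmatched jobs: ['J5', 'J2', 'J1']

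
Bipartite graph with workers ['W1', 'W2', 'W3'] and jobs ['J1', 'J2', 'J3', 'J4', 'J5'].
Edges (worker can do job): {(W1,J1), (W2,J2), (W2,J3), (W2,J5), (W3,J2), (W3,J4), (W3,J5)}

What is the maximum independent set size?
Maximum independent set = 5

By König's theorem:
- Min vertex cover = Max matching = 3
- Max independent set = Total vertices - Min vertex cover
- Max independent set = 8 - 3 = 5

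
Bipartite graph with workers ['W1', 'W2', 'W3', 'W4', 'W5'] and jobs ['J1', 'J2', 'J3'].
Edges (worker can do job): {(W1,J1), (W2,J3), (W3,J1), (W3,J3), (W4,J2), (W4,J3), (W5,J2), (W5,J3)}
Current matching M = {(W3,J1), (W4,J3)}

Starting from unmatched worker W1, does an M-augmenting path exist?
Yes: W1 → J1 → W3 → J3 → W4 → J2

An M-augmenting path alternates non-matching / matching edges, starting and ending at unmatched vertices.
Path: W1 → J1 → W3 → J3 → W4 → J2
(J2 is unmatched in M, so the path is augmenting.)
Flipping edges along this path would increase |M| from 2 to 3.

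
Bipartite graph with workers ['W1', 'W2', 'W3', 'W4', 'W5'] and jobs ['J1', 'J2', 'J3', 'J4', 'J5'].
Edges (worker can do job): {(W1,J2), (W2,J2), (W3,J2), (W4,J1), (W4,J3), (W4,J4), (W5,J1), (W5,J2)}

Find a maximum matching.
Matching: {(W3,J2), (W4,J3), (W5,J1)}

Maximum matching (size 3):
  W3 → J2
  W4 → J3
  W5 → J1

Each worker is assigned to at most one job, and each job to at most one worker.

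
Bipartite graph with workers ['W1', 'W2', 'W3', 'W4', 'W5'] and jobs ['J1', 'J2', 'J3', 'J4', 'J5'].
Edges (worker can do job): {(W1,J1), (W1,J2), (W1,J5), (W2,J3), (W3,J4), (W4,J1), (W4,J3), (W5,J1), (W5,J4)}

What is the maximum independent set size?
Maximum independent set = 6

By König's theorem:
- Min vertex cover = Max matching = 4
- Max independent set = Total vertices - Min vertex cover
- Max independent set = 10 - 4 = 6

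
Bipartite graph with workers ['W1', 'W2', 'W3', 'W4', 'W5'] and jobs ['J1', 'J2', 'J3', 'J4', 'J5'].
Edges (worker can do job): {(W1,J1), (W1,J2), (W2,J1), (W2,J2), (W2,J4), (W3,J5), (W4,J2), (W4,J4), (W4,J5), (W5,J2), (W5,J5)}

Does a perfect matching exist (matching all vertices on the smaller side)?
No, maximum matching has size 4 < 5

Maximum matching has size 4, need 5 for perfect matching.
Unmatched workers: ['W2']
Unmatched jobs: ['J3']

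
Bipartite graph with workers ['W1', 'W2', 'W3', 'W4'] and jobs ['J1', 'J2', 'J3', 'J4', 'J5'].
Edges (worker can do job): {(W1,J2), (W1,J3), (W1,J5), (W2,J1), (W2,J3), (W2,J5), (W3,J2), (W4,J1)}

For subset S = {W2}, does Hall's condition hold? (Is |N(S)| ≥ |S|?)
Yes: |N(S)| = 3, |S| = 1

Subset S = {W2}
Neighbors N(S) = {J1, J3, J5}

|N(S)| = 3, |S| = 1
Hall's condition: |N(S)| ≥ |S| is satisfied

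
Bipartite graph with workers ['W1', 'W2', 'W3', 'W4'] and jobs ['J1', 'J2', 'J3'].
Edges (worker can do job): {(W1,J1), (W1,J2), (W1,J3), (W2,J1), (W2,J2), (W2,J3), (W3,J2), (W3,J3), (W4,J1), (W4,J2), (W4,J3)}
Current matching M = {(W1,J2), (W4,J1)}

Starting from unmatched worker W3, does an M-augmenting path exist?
Yes: W3 → J3

An M-augmenting path alternates non-matching / matching edges, starting and ending at unmatched vertices.
Path: W3 → J3
(J3 is unmatched in M, so the path is augmenting.)
Flipping edges along this path would increase |M| from 2 to 3.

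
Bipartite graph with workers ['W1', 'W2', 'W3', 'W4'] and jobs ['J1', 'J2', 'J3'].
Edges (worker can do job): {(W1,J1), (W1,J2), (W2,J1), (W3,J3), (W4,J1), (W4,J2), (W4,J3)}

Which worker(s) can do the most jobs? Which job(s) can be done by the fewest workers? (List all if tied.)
Most versatile: W4 (3 jobs); Least covered: J2, J3 (2 workers)

Worker degrees (jobs they can do): W1:2, W2:1, W3:1, W4:3
Job degrees (workers who can do it): J1:3, J2:2, J3:2

Maximum worker degree is 3, achieved by: W4
Minimum job degree is 2, achieved by: J2, J3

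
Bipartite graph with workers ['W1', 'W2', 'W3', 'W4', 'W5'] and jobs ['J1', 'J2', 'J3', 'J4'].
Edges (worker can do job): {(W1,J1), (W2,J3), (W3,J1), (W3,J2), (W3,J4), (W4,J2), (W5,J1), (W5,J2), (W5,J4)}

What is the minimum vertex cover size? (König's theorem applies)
Minimum vertex cover size = 4

By König's theorem: in bipartite graphs,
min vertex cover = max matching = 4

Maximum matching has size 4, so minimum vertex cover also has size 4.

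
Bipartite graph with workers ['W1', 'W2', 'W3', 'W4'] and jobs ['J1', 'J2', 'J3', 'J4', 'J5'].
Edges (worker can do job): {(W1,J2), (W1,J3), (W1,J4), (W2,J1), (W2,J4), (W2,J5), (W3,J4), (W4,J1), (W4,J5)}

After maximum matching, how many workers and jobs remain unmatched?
Unmatched: 0 workers, 1 jobs

Maximum matching size: 4
Workers: 4 total, 4 matched, 0 unmatched
Jobs: 5 total, 4 matched, 1 unmatched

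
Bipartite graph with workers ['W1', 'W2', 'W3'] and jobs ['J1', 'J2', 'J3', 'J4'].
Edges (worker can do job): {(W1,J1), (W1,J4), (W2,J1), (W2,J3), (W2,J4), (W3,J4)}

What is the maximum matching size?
Maximum matching size = 3

Maximum matching: {(W1,J1), (W2,J3), (W3,J4)}
Size: 3

This assigns 3 workers to 3 distinct jobs.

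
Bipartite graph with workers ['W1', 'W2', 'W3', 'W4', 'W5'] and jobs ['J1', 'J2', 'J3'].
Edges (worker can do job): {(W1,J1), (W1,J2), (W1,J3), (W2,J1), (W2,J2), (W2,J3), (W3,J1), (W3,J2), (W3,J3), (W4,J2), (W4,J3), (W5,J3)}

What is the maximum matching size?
Maximum matching size = 3

Maximum matching: {(W1,J1), (W3,J2), (W5,J3)}
Size: 3

This assigns 3 workers to 3 distinct jobs.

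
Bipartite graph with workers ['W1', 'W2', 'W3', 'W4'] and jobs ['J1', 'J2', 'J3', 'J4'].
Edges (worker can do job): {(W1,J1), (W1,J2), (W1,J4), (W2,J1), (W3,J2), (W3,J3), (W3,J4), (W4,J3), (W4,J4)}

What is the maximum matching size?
Maximum matching size = 4

Maximum matching: {(W1,J2), (W2,J1), (W3,J3), (W4,J4)}
Size: 4

This assigns 4 workers to 4 distinct jobs.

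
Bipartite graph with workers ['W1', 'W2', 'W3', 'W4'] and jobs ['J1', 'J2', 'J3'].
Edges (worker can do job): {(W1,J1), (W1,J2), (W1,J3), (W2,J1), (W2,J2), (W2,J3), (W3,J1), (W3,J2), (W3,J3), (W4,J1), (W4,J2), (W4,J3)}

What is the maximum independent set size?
Maximum independent set = 4

By König's theorem:
- Min vertex cover = Max matching = 3
- Max independent set = Total vertices - Min vertex cover
- Max independent set = 7 - 3 = 4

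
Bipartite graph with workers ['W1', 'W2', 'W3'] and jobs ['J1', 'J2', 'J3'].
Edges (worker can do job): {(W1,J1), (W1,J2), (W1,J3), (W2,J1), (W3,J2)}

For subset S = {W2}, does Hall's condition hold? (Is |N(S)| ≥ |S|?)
Yes: |N(S)| = 1, |S| = 1

Subset S = {W2}
Neighbors N(S) = {J1}

|N(S)| = 1, |S| = 1
Hall's condition: |N(S)| ≥ |S| is satisfied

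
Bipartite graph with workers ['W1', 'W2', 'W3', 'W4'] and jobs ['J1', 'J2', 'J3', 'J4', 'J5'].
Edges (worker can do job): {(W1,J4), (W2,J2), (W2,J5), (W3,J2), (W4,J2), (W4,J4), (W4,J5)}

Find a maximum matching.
Matching: {(W2,J5), (W3,J2), (W4,J4)}

Maximum matching (size 3):
  W2 → J5
  W3 → J2
  W4 → J4

Each worker is assigned to at most one job, and each job to at most one worker.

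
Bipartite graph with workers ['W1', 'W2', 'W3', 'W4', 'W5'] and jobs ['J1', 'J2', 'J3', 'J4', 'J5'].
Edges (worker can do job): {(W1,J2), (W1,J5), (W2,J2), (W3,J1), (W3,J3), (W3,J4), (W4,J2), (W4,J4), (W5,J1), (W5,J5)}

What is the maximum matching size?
Maximum matching size = 5

Maximum matching: {(W1,J5), (W2,J2), (W3,J3), (W4,J4), (W5,J1)}
Size: 5

This assigns 5 workers to 5 distinct jobs.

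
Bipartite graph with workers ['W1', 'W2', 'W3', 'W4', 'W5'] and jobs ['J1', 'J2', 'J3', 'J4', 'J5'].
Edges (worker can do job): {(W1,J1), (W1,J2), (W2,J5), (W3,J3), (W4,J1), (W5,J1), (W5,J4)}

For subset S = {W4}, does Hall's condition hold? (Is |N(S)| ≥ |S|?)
Yes: |N(S)| = 1, |S| = 1

Subset S = {W4}
Neighbors N(S) = {J1}

|N(S)| = 1, |S| = 1
Hall's condition: |N(S)| ≥ |S| is satisfied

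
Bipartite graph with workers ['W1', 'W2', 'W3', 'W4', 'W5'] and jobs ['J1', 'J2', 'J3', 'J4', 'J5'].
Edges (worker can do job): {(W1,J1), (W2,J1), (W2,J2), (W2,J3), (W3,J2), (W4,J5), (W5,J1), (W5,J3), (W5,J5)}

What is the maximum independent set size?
Maximum independent set = 6

By König's theorem:
- Min vertex cover = Max matching = 4
- Max independent set = Total vertices - Min vertex cover
- Max independent set = 10 - 4 = 6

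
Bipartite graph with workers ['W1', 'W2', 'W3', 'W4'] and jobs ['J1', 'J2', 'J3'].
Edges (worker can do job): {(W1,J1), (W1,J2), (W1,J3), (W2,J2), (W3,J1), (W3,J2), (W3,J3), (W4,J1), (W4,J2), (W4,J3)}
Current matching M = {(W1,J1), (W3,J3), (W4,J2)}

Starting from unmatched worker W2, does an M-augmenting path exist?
No augmenting path from W2

Alternating search from W2 reaches jobs: {J1, J2, J3}.
Every reachable job is already matched in M, and following those matched edges back to workers exposes no further unvisited jobs.
No M-augmenting path from W2 exists.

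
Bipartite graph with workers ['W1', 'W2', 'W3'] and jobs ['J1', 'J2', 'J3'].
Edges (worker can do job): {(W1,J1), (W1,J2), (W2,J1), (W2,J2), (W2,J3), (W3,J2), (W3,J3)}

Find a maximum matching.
Matching: {(W1,J1), (W2,J3), (W3,J2)}

Maximum matching (size 3):
  W1 → J1
  W2 → J3
  W3 → J2

Each worker is assigned to at most one job, and each job to at most one worker.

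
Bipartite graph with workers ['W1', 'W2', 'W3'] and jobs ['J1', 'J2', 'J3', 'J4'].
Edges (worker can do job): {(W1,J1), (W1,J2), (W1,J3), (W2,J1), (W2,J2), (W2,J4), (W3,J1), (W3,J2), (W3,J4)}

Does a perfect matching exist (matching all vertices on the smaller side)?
Yes, perfect matching exists (size 3)

Perfect matching: {(W1,J3), (W2,J4), (W3,J1)}
All 3 vertices on the smaller side are matched.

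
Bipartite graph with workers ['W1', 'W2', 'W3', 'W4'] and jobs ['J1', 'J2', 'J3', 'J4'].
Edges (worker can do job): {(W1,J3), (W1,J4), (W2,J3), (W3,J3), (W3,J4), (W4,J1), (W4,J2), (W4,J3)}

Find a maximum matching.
Matching: {(W1,J3), (W3,J4), (W4,J1)}

Maximum matching (size 3):
  W1 → J3
  W3 → J4
  W4 → J1

Each worker is assigned to at most one job, and each job to at most one worker.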